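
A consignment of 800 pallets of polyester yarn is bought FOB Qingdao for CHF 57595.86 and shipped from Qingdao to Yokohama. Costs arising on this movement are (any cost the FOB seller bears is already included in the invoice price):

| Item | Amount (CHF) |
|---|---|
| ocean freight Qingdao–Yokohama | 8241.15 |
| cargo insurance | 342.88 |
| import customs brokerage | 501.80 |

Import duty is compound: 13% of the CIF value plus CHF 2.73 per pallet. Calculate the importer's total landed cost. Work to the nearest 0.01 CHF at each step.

FOB: the seller bears costs until goods are on board at the origin port; the buyer bears freight, insurance and all costs thereafter.
CIF value = FOB price + freight + insurance = 57595.86 + 8241.15 + 342.88 = 66179.89
Ad valorem component: 66179.89 × 13% = 8603.39
Specific component: 800 × 2.73 = 2184.00
Import duty = 8603.39 + 2184.00 = 10787.39
Buyer bears: freight 8241.15 + insurance 342.88 + brokerage 501.80 + duty 10787.39 = 19873.22
Landed cost = invoice 57595.86 + 19873.22 = 77469.08

Total landed cost: CHF 77469.08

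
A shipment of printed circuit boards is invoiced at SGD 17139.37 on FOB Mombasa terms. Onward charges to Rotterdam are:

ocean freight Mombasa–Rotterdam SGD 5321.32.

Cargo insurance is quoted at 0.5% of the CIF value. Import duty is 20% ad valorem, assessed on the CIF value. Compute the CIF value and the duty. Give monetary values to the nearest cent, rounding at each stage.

CIF value: SGD 22573.56; import duty: SGD 4514.71

Let C be the CIF value. C = FOB price + freight + 0.5% × C
C − 0.5% × C = 17139.37 + 5321.32
0.995 × C = 22460.69
C = 22460.69 / 0.995 = 22573.56
Insurance premium = 0.5% × 22573.56 = 112.87
Import duty = 22573.56 × 20% = 4514.71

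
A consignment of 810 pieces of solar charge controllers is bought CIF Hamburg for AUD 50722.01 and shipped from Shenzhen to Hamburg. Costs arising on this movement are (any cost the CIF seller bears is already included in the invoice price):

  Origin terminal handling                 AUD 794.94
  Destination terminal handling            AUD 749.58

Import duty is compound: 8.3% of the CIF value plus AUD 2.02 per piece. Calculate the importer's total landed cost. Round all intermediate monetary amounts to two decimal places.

CIF: the seller pays costs through ocean freight and marine insurance to the destination port.
Already in the invoice (seller's account under CIF): origin terminal — exclude.
The CIF price already equals the CIF value: 50722.01
Ad valorem component: 50722.01 × 8.3% = 4209.93
Specific component: 810 × 2.02 = 1636.20
Import duty = 4209.93 + 1636.20 = 5846.13
Buyer bears: destination terminal 749.58 + duty 5846.13 = 6595.71
Landed cost = invoice 50722.01 + 6595.71 = 57317.72

Total landed cost: AUD 57317.72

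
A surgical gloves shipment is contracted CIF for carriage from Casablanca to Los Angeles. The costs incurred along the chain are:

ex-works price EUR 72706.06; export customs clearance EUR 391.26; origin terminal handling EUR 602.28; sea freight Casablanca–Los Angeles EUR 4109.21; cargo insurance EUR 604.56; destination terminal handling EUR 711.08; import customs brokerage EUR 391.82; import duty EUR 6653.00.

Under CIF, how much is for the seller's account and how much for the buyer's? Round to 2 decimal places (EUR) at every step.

Seller: EUR 78413.37; buyer: EUR 7755.90

CIF: the seller pays costs through ocean freight and marine insurance to the destination port.
Seller's account: goods 72706.06 + export clearance 391.26 + origin terminal 602.28 + freight 4109.21 + insurance 604.56 = 78413.37
Buyer's account: destination terminal 711.08 + brokerage 391.82 + duty 6653.00 = 7755.90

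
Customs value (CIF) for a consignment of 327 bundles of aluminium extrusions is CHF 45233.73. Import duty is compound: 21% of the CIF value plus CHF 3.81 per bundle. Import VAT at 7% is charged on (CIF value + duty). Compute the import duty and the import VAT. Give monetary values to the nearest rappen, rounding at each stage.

Import duty: CHF 10744.95; import VAT: CHF 3918.51

Ad valorem component: 45233.73 × 21% = 9499.08
Specific component: 327 × 3.81 = 1245.87
Import duty = 9499.08 + 1245.87 = 10744.95
VAT base = CIF + duty = 45233.73 + 10744.95 = 55978.68
Import VAT = 55978.68 × 7% = 3918.51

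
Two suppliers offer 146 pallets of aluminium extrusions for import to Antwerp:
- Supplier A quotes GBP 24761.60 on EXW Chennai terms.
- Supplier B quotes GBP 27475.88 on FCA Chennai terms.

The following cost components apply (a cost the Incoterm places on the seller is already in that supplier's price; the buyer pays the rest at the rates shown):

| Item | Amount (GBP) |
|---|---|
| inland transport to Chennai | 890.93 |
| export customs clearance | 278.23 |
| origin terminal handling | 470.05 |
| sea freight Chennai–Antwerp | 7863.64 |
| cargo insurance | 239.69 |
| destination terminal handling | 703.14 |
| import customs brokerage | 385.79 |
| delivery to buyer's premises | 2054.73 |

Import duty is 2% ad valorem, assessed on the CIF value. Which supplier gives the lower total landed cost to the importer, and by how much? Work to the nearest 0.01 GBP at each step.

Supplier A is cheaper by GBP 1576.03

Supplier A (EXW):
CIF value = EXW price + inland to port + export clearance + origin terminal + freight + insurance = 24761.60 + 890.93 + 278.23 + 470.05 + 7863.64 + 239.69 = 34504.14
Import duty = 34504.14 × 2% = 690.08
Buyer bears (A): 890.93 + 278.23 + 470.05 + 7863.64 + 239.69 + 703.14 + 385.79 + 2054.73 = 12886.20
Landed cost (A) = invoice 24761.60 + 12886.20 + duty 690.08 = 38337.88
Supplier B (FCA):
CIF value = FCA price + origin terminal + freight + insurance = 27475.88 + 470.05 + 7863.64 + 239.69 = 36049.26
Import duty = 36049.26 × 2% = 720.99
Buyer bears (B): 470.05 + 7863.64 + 239.69 + 703.14 + 385.79 + 2054.73 = 11717.04
Landed cost (B) = invoice 27475.88 + 11717.04 + duty 720.99 = 39913.91
Difference = |38337.88 − 39913.91| = 1576.03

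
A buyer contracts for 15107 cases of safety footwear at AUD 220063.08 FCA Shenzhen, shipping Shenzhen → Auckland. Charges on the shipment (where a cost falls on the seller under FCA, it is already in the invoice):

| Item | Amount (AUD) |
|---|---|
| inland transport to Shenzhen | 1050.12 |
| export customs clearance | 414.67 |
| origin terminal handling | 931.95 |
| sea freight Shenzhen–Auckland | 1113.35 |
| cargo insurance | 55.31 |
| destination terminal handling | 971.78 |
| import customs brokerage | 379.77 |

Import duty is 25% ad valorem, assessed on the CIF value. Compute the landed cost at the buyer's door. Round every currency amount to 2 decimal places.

Total landed cost: AUD 279056.16

FCA: the seller delivers export-cleared goods to the carrier; the buyer bears costs from that point.
Already in the invoice (seller's account under FCA): inland to port, export clearance — exclude.
CIF value = FCA price + origin terminal + freight + insurance = 220063.08 + 931.95 + 1113.35 + 55.31 = 222163.69
Import duty = 222163.69 × 25% = 55540.92
Buyer bears: origin terminal 931.95 + freight 1113.35 + insurance 55.31 + destination terminal 971.78 + brokerage 379.77 + duty 55540.92 = 58993.08
Landed cost = invoice 220063.08 + 58993.08 = 279056.16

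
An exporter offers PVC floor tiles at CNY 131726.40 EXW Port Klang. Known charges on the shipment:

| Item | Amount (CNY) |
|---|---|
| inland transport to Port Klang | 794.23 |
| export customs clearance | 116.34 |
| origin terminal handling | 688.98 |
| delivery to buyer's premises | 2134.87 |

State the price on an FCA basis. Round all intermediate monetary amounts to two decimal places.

Not relevant to the conversion: origin terminal, delivery — on the buyer under both terms; not part of either seller's price.
From EXW to FCA, the seller additionally bears: inland to port, export clearance.
FCA price = 131726.40 + 794.23 + 116.34 = 132636.97

FCA price: CNY 132636.97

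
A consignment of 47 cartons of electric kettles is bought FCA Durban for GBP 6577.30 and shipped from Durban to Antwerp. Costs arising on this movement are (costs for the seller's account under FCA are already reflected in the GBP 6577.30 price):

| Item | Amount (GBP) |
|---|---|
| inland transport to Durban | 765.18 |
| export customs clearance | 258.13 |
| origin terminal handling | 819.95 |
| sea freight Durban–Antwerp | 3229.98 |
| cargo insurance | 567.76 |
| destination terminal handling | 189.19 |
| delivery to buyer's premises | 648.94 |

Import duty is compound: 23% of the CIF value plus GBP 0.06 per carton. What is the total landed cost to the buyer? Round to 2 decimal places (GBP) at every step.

FCA: the seller delivers export-cleared goods to the carrier; the buyer bears costs from that point.
Already in the invoice (seller's account under FCA): inland to port, export clearance — exclude.
CIF value = FCA price + origin terminal + freight + insurance = 6577.30 + 819.95 + 3229.98 + 567.76 = 11194.99
Ad valorem component: 11194.99 × 23% = 2574.85
Specific component: 47 × 0.06 = 2.82
Import duty = 2574.85 + 2.82 = 2577.67
Buyer bears: origin terminal 819.95 + freight 3229.98 + insurance 567.76 + destination terminal 189.19 + delivery 648.94 + duty 2577.67 = 8033.49
Landed cost = invoice 6577.30 + 8033.49 = 14610.79

Total landed cost: GBP 14610.79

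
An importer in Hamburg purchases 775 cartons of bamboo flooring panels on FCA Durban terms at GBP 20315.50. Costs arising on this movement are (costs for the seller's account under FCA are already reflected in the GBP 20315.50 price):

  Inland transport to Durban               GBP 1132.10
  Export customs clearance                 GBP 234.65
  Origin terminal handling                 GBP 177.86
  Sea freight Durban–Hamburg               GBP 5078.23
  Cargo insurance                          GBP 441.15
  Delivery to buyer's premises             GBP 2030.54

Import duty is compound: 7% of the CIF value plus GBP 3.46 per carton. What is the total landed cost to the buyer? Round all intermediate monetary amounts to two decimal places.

Total landed cost: GBP 32545.67

FCA: the seller delivers export-cleared goods to the carrier; the buyer bears costs from that point.
Already in the invoice (seller's account under FCA): inland to port, export clearance — exclude.
CIF value = FCA price + origin terminal + freight + insurance = 20315.50 + 177.86 + 5078.23 + 441.15 = 26012.74
Ad valorem component: 26012.74 × 7% = 1820.89
Specific component: 775 × 3.46 = 2681.50
Import duty = 1820.89 + 2681.50 = 4502.39
Buyer bears: origin terminal 177.86 + freight 5078.23 + insurance 441.15 + delivery 2030.54 + duty 4502.39 = 12230.17
Landed cost = invoice 20315.50 + 12230.17 = 32545.67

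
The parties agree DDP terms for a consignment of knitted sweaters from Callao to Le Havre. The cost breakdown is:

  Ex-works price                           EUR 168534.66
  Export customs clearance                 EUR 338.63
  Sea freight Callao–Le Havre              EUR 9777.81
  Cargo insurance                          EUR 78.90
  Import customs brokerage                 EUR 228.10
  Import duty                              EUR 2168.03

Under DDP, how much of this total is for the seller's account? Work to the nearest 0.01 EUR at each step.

DDP: the seller bears all costs including import duty.
Seller's account: goods 168534.66 + export clearance 338.63 + freight 9777.81 + insurance 78.90 + brokerage 228.10 + duty 2168.03 = 181126.13
Buyer's account: 0.00

Seller's account: EUR 181126.13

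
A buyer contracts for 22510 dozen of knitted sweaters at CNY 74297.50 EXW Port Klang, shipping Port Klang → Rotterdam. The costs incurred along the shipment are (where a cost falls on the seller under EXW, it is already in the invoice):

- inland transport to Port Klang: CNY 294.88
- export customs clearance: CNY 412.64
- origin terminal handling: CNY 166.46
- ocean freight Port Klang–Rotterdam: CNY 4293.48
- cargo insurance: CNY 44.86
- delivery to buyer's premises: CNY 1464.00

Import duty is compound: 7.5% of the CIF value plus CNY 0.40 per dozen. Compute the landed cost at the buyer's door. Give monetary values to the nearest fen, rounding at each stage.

Total landed cost: CNY 95941.06

EXW: the seller makes goods available at their premises; the buyer bears all onward costs.
CIF value = EXW price + inland to port + export clearance + origin terminal + freight + insurance = 74297.50 + 294.88 + 412.64 + 166.46 + 4293.48 + 44.86 = 79509.82
Ad valorem component: 79509.82 × 7.5% = 5963.24
Specific component: 22510 × 0.40 = 9004.00
Import duty = 5963.24 + 9004.00 = 14967.24
Buyer bears: inland to port 294.88 + export clearance 412.64 + origin terminal 166.46 + freight 4293.48 + insurance 44.86 + delivery 1464.00 + duty 14967.24 = 21643.56
Landed cost = invoice 74297.50 + 21643.56 = 95941.06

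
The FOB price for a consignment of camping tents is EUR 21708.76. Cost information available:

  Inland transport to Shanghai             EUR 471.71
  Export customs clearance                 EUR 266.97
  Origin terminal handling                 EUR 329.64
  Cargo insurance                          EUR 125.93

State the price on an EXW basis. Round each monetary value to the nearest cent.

Not relevant to the conversion: insurance — on the buyer under both terms; not part of either seller's price.
From FOB to EXW, the seller no longer bears: inland to port, export clearance, origin terminal.
EXW price = 21708.76 − 471.71 − 266.97 − 329.64 = 20640.44

EXW price: EUR 20640.44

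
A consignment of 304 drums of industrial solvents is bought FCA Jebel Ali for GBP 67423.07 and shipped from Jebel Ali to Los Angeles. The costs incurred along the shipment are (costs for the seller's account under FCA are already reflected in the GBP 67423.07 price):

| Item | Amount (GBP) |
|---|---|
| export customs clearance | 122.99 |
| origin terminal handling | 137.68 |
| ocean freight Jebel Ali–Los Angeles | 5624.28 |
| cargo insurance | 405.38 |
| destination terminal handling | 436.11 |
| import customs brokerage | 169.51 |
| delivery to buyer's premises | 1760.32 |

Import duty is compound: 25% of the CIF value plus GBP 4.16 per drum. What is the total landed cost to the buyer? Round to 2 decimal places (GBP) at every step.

FCA: the seller delivers export-cleared goods to the carrier; the buyer bears costs from that point.
Already in the invoice (seller's account under FCA): export clearance — exclude.
CIF value = FCA price + origin terminal + freight + insurance = 67423.07 + 137.68 + 5624.28 + 405.38 = 73590.41
Ad valorem component: 73590.41 × 25% = 18397.60
Specific component: 304 × 4.16 = 1264.64
Import duty = 18397.60 + 1264.64 = 19662.24
Buyer bears: origin terminal 137.68 + freight 5624.28 + insurance 405.38 + destination terminal 436.11 + brokerage 169.51 + delivery 1760.32 + duty 19662.24 = 28195.52
Landed cost = invoice 67423.07 + 28195.52 = 95618.59

Total landed cost: GBP 95618.59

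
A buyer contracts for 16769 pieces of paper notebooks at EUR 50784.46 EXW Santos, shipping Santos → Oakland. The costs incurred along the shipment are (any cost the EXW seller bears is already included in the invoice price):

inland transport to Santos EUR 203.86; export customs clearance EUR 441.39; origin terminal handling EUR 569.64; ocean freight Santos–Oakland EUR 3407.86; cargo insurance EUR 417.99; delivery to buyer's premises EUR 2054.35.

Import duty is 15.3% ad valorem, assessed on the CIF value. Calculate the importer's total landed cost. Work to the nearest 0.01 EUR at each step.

EXW: the seller makes goods available at their premises; the buyer bears all onward costs.
CIF value = EXW price + inland to port + export clearance + origin terminal + freight + insurance = 50784.46 + 203.86 + 441.39 + 569.64 + 3407.86 + 417.99 = 55825.20
Import duty = 55825.20 × 15.3% = 8541.26
Buyer bears: inland to port 203.86 + export clearance 441.39 + origin terminal 569.64 + freight 3407.86 + insurance 417.99 + delivery 2054.35 + duty 8541.26 = 15636.35
Landed cost = invoice 50784.46 + 15636.35 = 66420.81

Total landed cost: EUR 66420.81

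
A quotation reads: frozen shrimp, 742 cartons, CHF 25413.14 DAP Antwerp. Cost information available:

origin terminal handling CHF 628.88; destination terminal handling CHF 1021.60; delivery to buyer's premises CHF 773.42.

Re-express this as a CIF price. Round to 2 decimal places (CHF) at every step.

Not relevant to the conversion: origin terminal — on the seller under both DAP and CIF; already in the DAP price and stays in the CIF price.
From DAP to CIF, the seller no longer bears: destination terminal, delivery.
CIF price = 25413.14 − 1021.60 − 773.42 = 23618.12

CIF price: CHF 23618.12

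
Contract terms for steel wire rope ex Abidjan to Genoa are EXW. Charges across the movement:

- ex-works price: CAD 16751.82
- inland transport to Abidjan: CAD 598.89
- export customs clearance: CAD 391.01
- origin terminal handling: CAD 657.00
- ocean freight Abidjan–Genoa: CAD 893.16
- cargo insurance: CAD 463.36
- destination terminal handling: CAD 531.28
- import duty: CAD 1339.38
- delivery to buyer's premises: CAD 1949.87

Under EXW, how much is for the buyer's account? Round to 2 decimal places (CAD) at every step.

Buyer's account: CAD 6823.95

EXW: the seller makes goods available at their premises; the buyer bears all onward costs.
Seller's account: goods 16751.82 = 16751.82
Buyer's account: inland to port 598.89 + export clearance 391.01 + origin terminal 657.00 + freight 893.16 + insurance 463.36 + destination terminal 531.28 + duty 1339.38 + delivery 1949.87 = 6823.95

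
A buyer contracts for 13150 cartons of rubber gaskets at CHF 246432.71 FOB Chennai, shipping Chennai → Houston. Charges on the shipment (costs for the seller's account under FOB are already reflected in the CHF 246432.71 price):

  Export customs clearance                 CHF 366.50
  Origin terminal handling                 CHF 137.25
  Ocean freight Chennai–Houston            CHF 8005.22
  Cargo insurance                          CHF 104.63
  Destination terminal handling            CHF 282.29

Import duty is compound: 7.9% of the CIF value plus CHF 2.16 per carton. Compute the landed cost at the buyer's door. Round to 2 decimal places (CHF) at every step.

Total landed cost: CHF 303337.71

FOB: the seller bears costs until goods are on board at the origin port; the buyer bears freight, insurance and all costs thereafter.
Already in the invoice (seller's account under FOB): export clearance, origin terminal — exclude.
CIF value = FOB price + freight + insurance = 246432.71 + 8005.22 + 104.63 = 254542.56
Ad valorem component: 254542.56 × 7.9% = 20108.86
Specific component: 13150 × 2.16 = 28404.00
Import duty = 20108.86 + 28404.00 = 48512.86
Buyer bears: freight 8005.22 + insurance 104.63 + destination terminal 282.29 + duty 48512.86 = 56905.00
Landed cost = invoice 246432.71 + 56905.00 = 303337.71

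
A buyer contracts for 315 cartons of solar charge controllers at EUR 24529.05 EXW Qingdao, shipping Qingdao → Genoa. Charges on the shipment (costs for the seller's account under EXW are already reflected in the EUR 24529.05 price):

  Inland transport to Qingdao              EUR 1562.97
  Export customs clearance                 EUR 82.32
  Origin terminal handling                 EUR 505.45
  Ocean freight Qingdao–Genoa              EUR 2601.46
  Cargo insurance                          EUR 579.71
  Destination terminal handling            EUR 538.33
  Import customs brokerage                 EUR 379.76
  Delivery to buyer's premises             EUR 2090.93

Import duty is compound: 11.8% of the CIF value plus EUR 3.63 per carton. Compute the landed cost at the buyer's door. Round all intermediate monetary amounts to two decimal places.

EXW: the seller makes goods available at their premises; the buyer bears all onward costs.
CIF value = EXW price + inland to port + export clearance + origin terminal + freight + insurance = 24529.05 + 1562.97 + 82.32 + 505.45 + 2601.46 + 579.71 = 29860.96
Ad valorem component: 29860.96 × 11.8% = 3523.59
Specific component: 315 × 3.63 = 1143.45
Import duty = 3523.59 + 1143.45 = 4667.04
Buyer bears: inland to port 1562.97 + export clearance 82.32 + origin terminal 505.45 + freight 2601.46 + insurance 579.71 + destination terminal 538.33 + brokerage 379.76 + delivery 2090.93 + duty 4667.04 = 13007.97
Landed cost = invoice 24529.05 + 13007.97 = 37537.02

Total landed cost: EUR 37537.02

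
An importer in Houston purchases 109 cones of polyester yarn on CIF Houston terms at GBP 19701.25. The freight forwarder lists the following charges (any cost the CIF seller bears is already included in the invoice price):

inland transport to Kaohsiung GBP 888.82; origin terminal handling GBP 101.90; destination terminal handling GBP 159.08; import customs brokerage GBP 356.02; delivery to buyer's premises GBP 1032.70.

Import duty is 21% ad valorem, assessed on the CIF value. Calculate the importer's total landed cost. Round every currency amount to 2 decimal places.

Total landed cost: GBP 25386.31

CIF: the seller pays costs through ocean freight and marine insurance to the destination port.
Already in the invoice (seller's account under CIF): inland to port, origin terminal — exclude.
The CIF price already equals the CIF value: 19701.25
Import duty = 19701.25 × 21% = 4137.26
Buyer bears: destination terminal 159.08 + brokerage 356.02 + delivery 1032.70 + duty 4137.26 = 5685.06
Landed cost = invoice 19701.25 + 5685.06 = 25386.31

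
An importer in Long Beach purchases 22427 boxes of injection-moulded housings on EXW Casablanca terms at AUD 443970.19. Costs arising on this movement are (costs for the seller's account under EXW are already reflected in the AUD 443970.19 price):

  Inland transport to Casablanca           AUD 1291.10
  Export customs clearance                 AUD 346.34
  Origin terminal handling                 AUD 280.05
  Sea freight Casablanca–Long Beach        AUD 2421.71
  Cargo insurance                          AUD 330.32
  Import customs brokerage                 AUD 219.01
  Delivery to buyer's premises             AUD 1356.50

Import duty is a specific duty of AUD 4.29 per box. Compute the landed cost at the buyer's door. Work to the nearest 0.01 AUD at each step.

Total landed cost: AUD 546427.05

EXW: the seller makes goods available at their premises; the buyer bears all onward costs.
CIF value = EXW price + inland to port + export clearance + origin terminal + freight + insurance = 443970.19 + 1291.10 + 346.34 + 280.05 + 2421.71 + 330.32 = 448639.71
Import duty = 22427 × 4.29 = 96211.83
Buyer bears: inland to port 1291.10 + export clearance 346.34 + origin terminal 280.05 + freight 2421.71 + insurance 330.32 + brokerage 219.01 + delivery 1356.50 + duty 96211.83 = 102456.86
Landed cost = invoice 443970.19 + 102456.86 = 546427.05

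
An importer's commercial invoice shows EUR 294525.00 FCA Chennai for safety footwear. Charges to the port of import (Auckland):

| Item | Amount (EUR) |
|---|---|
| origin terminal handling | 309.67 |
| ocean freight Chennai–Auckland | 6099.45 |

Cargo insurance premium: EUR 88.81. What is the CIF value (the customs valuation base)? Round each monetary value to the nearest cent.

CIF = FCA price + pre-shipment costs + freight + insurance
CIF = 294525.00 + 309.67 + 6099.45 + 88.81 = 301022.93

CIF value: EUR 301022.93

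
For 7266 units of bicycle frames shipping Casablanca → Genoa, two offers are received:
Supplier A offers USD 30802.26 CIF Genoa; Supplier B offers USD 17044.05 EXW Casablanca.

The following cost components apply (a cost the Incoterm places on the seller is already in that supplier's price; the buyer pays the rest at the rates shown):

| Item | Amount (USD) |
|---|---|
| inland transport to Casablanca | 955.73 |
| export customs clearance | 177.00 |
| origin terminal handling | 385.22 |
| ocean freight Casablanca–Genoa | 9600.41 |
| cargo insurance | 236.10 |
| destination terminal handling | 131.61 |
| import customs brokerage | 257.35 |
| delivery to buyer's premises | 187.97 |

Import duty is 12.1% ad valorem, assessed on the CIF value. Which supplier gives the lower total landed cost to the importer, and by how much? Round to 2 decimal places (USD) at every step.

Supplier A (CIF):
The CIF price already equals the CIF value: 30802.26
Import duty = 30802.26 × 12.1% = 3727.07
Buyer bears (A): 131.61 + 257.35 + 187.97 = 576.93
Landed cost (A) = invoice 30802.26 + 576.93 + duty 3727.07 = 35106.26
Supplier B (EXW):
CIF value = EXW price + inland to port + export clearance + origin terminal + freight + insurance = 17044.05 + 955.73 + 177.00 + 385.22 + 9600.41 + 236.10 = 28398.51
Import duty = 28398.51 × 12.1% = 3436.22
Buyer bears (B): 955.73 + 177.00 + 385.22 + 9600.41 + 236.10 + 131.61 + 257.35 + 187.97 = 11931.39
Landed cost (B) = invoice 17044.05 + 11931.39 + duty 3436.22 = 32411.66
Difference = |35106.26 − 32411.66| = 2694.60

Supplier B is cheaper by USD 2694.60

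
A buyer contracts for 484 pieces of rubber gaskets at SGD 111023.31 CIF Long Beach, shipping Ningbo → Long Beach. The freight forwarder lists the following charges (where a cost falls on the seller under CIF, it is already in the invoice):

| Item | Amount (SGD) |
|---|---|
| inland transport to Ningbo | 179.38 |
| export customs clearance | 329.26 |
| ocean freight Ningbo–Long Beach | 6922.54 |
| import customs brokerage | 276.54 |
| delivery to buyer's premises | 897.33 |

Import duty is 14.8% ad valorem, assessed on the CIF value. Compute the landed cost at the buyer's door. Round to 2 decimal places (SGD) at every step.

CIF: the seller pays costs through ocean freight and marine insurance to the destination port.
Already in the invoice (seller's account under CIF): inland to port, export clearance, freight — exclude.
The CIF price already equals the CIF value: 111023.31
Import duty = 111023.31 × 14.8% = 16431.45
Buyer bears: brokerage 276.54 + delivery 897.33 + duty 16431.45 = 17605.32
Landed cost = invoice 111023.31 + 17605.32 = 128628.63

Total landed cost: SGD 128628.63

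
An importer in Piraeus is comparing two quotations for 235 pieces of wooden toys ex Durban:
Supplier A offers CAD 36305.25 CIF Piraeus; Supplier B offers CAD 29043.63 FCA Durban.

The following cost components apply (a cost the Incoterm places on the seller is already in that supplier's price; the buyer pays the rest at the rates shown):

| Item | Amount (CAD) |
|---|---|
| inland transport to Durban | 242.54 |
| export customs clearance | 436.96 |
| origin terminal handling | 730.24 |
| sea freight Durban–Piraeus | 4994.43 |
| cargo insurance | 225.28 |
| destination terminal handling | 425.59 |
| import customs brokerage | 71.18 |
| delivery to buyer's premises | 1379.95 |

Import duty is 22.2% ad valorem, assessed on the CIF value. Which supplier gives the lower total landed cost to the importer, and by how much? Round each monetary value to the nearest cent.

Supplier B is cheaper by CAD 1602.87

Supplier A (CIF):
The CIF price already equals the CIF value: 36305.25
Import duty = 36305.25 × 22.2% = 8059.77
Buyer bears (A): 425.59 + 71.18 + 1379.95 = 1876.72
Landed cost (A) = invoice 36305.25 + 1876.72 + duty 8059.77 = 46241.74
Supplier B (FCA):
CIF value = FCA price + origin terminal + freight + insurance = 29043.63 + 730.24 + 4994.43 + 225.28 = 34993.58
Import duty = 34993.58 × 22.2% = 7768.57
Buyer bears (B): 730.24 + 4994.43 + 225.28 + 425.59 + 71.18 + 1379.95 = 7826.67
Landed cost (B) = invoice 29043.63 + 7826.67 + duty 7768.57 = 44638.87
Difference = |46241.74 − 44638.87| = 1602.87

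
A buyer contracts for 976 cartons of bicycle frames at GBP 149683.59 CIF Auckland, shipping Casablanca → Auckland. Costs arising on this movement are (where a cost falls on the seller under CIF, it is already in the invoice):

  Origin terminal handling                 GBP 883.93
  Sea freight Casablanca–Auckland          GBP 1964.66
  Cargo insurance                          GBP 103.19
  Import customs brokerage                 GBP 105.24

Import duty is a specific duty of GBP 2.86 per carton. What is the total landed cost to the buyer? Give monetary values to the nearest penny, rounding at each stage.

Total landed cost: GBP 152580.19

CIF: the seller pays costs through ocean freight and marine insurance to the destination port.
Already in the invoice (seller's account under CIF): origin terminal, freight, insurance — exclude.
The CIF price already equals the CIF value: 149683.59
Import duty = 976 × 2.86 = 2791.36
Buyer bears: brokerage 105.24 + duty 2791.36 = 2896.60
Landed cost = invoice 149683.59 + 2896.60 = 152580.19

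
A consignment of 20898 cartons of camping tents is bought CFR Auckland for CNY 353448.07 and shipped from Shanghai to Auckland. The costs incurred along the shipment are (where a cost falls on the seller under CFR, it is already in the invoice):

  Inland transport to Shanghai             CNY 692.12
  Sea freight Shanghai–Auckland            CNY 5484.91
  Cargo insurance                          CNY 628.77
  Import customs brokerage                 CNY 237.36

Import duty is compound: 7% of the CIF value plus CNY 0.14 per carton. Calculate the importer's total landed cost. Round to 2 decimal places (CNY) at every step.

Total landed cost: CNY 382025.30

CFR: the seller pays costs through ocean freight to the destination port, but not insurance.
Already in the invoice (seller's account under CFR): inland to port, freight — exclude.
CIF value = CFR price + insurance = 353448.07 + 628.77 = 354076.84
Ad valorem component: 354076.84 × 7% = 24785.38
Specific component: 20898 × 0.14 = 2925.72
Import duty = 24785.38 + 2925.72 = 27711.10
Buyer bears: insurance 628.77 + brokerage 237.36 + duty 27711.10 = 28577.23
Landed cost = invoice 353448.07 + 28577.23 = 382025.30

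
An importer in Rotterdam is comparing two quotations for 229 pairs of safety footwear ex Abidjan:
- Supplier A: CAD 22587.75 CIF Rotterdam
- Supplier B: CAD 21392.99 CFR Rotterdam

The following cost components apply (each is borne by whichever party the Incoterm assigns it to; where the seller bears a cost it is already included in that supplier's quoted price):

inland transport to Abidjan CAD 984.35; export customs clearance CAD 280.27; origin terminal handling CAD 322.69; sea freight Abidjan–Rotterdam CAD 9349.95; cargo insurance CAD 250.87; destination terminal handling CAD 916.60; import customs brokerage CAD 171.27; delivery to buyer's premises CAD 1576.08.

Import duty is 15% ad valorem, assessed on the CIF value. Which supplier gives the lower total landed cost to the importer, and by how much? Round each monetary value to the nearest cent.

Supplier A (CIF):
The CIF price already equals the CIF value: 22587.75
Import duty = 22587.75 × 15% = 3388.16
Buyer bears (A): 916.60 + 171.27 + 1576.08 = 2663.95
Landed cost (A) = invoice 22587.75 + 2663.95 + duty 3388.16 = 28639.86
Supplier B (CFR):
CIF value = CFR price + insurance = 21392.99 + 250.87 = 21643.86
Import duty = 21643.86 × 15% = 3246.58
Buyer bears (B): 250.87 + 916.60 + 171.27 + 1576.08 = 2914.82
Landed cost (B) = invoice 21392.99 + 2914.82 + duty 3246.58 = 27554.39
Difference = |28639.86 − 27554.39| = 1085.47

Supplier B is cheaper by CAD 1085.47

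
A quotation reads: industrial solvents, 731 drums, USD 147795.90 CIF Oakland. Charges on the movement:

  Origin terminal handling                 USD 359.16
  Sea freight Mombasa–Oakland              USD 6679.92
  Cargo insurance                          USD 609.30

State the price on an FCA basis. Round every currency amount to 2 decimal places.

From CIF to FCA, the seller no longer bears: origin terminal, freight, insurance.
FCA price = 147795.90 − 359.16 − 6679.92 − 609.30 = 140147.52

FCA price: USD 140147.52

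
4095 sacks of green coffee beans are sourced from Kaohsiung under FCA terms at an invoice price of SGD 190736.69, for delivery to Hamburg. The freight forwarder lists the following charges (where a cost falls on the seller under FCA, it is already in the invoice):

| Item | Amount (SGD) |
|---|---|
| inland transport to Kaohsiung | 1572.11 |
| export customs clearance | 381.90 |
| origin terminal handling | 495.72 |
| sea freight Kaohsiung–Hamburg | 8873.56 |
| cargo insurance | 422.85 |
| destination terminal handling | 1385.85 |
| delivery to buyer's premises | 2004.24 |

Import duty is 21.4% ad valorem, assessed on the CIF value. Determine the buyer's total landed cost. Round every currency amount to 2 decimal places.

Total landed cost: SGD 246832.08

FCA: the seller delivers export-cleared goods to the carrier; the buyer bears costs from that point.
Already in the invoice (seller's account under FCA): inland to port, export clearance — exclude.
CIF value = FCA price + origin terminal + freight + insurance = 190736.69 + 495.72 + 8873.56 + 422.85 = 200528.82
Import duty = 200528.82 × 21.4% = 42913.17
Buyer bears: origin terminal 495.72 + freight 8873.56 + insurance 422.85 + destination terminal 1385.85 + delivery 2004.24 + duty 42913.17 = 56095.39
Landed cost = invoice 190736.69 + 56095.39 = 246832.08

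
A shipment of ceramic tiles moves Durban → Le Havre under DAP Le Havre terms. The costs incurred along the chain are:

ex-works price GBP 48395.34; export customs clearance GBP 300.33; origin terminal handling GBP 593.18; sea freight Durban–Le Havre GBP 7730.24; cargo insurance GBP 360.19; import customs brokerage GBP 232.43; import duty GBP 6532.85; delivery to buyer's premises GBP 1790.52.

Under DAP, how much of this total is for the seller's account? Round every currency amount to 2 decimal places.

DAP: the seller bears all costs to the named destination except import duty and clearance.
Seller's account: goods 48395.34 + export clearance 300.33 + origin terminal 593.18 + freight 7730.24 + insurance 360.19 + delivery 1790.52 = 59169.80
Buyer's account: brokerage 232.43 + duty 6532.85 = 6765.28

Seller's account: GBP 59169.80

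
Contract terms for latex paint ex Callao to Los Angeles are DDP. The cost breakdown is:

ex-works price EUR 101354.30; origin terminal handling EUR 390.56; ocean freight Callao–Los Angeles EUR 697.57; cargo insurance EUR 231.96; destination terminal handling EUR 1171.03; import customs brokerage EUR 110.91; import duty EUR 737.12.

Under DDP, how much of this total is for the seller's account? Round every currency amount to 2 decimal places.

Seller's account: EUR 104693.45

DDP: the seller bears all costs including import duty.
Seller's account: goods 101354.30 + origin terminal 390.56 + freight 697.57 + insurance 231.96 + destination terminal 1171.03 + brokerage 110.91 + duty 737.12 = 104693.45
Buyer's account: 0.00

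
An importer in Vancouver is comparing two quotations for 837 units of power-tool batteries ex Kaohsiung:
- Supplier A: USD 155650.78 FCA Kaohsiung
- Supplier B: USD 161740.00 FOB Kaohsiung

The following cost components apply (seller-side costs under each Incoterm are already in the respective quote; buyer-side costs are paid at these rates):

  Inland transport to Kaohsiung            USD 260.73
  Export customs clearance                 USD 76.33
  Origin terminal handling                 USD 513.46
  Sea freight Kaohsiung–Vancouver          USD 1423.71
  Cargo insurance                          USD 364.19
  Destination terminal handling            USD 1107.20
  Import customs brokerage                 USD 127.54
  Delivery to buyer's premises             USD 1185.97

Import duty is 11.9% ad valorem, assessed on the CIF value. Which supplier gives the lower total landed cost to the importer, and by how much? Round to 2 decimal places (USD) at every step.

Supplier A is cheaper by USD 6239.28

Supplier A (FCA):
CIF value = FCA price + origin terminal + freight + insurance = 155650.78 + 513.46 + 1423.71 + 364.19 = 157952.14
Import duty = 157952.14 × 11.9% = 18796.30
Buyer bears (A): 513.46 + 1423.71 + 364.19 + 1107.20 + 127.54 + 1185.97 = 4722.07
Landed cost (A) = invoice 155650.78 + 4722.07 + duty 18796.30 = 179169.15
Supplier B (FOB):
CIF value = FOB price + freight + insurance = 161740.00 + 1423.71 + 364.19 = 163527.90
Import duty = 163527.90 × 11.9% = 19459.82
Buyer bears (B): 1423.71 + 364.19 + 1107.20 + 127.54 + 1185.97 = 4208.61
Landed cost (B) = invoice 161740.00 + 4208.61 + duty 19459.82 = 185408.43
Difference = |179169.15 − 185408.43| = 6239.28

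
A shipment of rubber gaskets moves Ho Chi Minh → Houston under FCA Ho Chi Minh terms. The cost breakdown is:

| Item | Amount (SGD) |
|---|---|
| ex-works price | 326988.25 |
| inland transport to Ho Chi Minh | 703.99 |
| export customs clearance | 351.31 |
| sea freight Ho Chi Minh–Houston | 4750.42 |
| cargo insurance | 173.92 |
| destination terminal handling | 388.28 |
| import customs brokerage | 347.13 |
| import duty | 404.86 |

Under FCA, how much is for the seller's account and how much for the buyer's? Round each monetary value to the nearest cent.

Seller: SGD 328043.55; buyer: SGD 6064.61

FCA: the seller delivers export-cleared goods to the carrier; the buyer bears costs from that point.
Seller's account: goods 326988.25 + inland to port 703.99 + export clearance 351.31 = 328043.55
Buyer's account: freight 4750.42 + insurance 173.92 + destination terminal 388.28 + brokerage 347.13 + duty 404.86 = 6064.61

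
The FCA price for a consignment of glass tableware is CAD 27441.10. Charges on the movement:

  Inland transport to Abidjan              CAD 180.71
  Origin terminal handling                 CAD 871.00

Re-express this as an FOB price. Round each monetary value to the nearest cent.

FOB price: CAD 28312.10

Not relevant to the conversion: inland to port — on the seller under both FCA and FOB; already in the FCA price and stays in the FOB price.
From FCA to FOB, the seller additionally bears: origin terminal.
FOB price = 27441.10 + 871.00 = 28312.10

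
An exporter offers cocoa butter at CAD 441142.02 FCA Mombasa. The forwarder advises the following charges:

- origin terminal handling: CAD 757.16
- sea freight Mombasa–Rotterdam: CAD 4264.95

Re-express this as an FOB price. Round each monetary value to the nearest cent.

Not relevant to the conversion: freight — on the buyer under both terms; not part of either seller's price.
From FCA to FOB, the seller additionally bears: origin terminal.
FOB price = 441142.02 + 757.16 = 441899.18

FOB price: CAD 441899.18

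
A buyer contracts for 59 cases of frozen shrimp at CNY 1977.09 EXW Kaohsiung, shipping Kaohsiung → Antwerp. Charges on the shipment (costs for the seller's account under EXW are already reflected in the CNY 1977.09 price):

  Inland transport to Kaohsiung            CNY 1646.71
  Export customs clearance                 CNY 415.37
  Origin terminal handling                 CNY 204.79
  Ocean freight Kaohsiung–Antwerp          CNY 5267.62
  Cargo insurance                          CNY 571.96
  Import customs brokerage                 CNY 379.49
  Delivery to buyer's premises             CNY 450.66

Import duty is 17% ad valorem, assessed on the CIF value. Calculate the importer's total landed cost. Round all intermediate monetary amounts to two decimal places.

Total landed cost: CNY 12627.89

EXW: the seller makes goods available at their premises; the buyer bears all onward costs.
CIF value = EXW price + inland to port + export clearance + origin terminal + freight + insurance = 1977.09 + 1646.71 + 415.37 + 204.79 + 5267.62 + 571.96 = 10083.54
Import duty = 10083.54 × 17% = 1714.20
Buyer bears: inland to port 1646.71 + export clearance 415.37 + origin terminal 204.79 + freight 5267.62 + insurance 571.96 + brokerage 379.49 + delivery 450.66 + duty 1714.20 = 10650.80
Landed cost = invoice 1977.09 + 10650.80 = 12627.89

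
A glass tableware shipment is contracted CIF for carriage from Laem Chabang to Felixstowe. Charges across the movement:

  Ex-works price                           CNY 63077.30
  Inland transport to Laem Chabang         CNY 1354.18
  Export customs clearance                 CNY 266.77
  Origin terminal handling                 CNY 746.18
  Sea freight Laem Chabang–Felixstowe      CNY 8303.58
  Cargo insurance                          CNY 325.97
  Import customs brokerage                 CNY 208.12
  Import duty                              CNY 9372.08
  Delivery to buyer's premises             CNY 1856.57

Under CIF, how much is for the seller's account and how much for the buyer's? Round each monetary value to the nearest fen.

CIF: the seller pays costs through ocean freight and marine insurance to the destination port.
Seller's account: goods 63077.30 + inland to port 1354.18 + export clearance 266.77 + origin terminal 746.18 + freight 8303.58 + insurance 325.97 = 74073.98
Buyer's account: brokerage 208.12 + duty 9372.08 + delivery 1856.57 = 11436.77

Seller: CNY 74073.98; buyer: CNY 11436.77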